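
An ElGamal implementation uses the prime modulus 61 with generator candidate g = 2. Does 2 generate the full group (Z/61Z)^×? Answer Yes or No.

Yes

φ(61) = 61 − 1 = 60 = 2^2 · 3 · 5.
It suffices to check that the order of 2 is not a proper divisor of 60: compute 2^(60/q) for q ∈ {2, 3, 5}.
2^30 ≡ 60 (mod 61)  [q = 2: ≢ 1 ✓]
2^20 ≡ 47 (mod 61)  [q = 3: ≢ 1 ✓]
2^12 ≡ 9 (mod 61)  [q = 5: ≢ 1 ✓]
Every test exponent gives a nontrivial residue, hence 2 generates the full group.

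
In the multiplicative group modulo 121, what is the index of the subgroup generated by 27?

22

By Lagrange's theorem, ord_121(27) divides φ(121) = φ(11^2) = 11·(11−1) = 110 = 2 · 5 · 11.
Divisors of 110: 1, 2, 5, 10, 11, 22, 55, 110.
Evaluate successive powers at the divisors of 110:
27^1 ≡ 27 (mod 121)
27^2 ≡ 3 (mod 121)
27^5 ≡ 1 (mod 121) ✓
Thus |⟨27⟩| = ord(27) = 5.
The index is φ(121) / ord(27) = 110 / 5 = 22.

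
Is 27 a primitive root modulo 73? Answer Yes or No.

No

φ(73) = 73 − 1 = 72 = 2^3 · 3^2.
An element g generates (Z/73Z)^× iff g^(72/q) ≢ 1 (mod 73) for each prime q ∈ {2, 3}.
27^36 ≡ 1 (mod 73)  [q = 2: ≡ 1 ✗]
27^24 ≡ 1 (mod 73)  [q = 3: ≡ 1 ✗]
The check at q = 2 fails, so 27 generates a proper subgroup.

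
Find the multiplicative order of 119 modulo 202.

ord(119) | φ(202) = φ(2)·φ(101) = 1·100 = 100 = 2^2 · 5^2.
Divisors of 100: 1, 2, 4, 5, 10, 20, 25, 50, 100.
Evaluate successive powers at the divisors of 100:
119^1 ≡ 119 (mod 202)
119^2 ≡ 21 (mod 202)
119^4 ≡ 37 (mod 202)
119^5 ≡ 161 (mod 202)
119^10 ≡ 65 (mod 202)
119^20 ≡ 185 (mod 202)
119^25 ≡ 91 (mod 202)
119^50 ≡ 201 (mod 202)
119^100 ≡ 1 (mod 202) ✓
So ord_202(119) = 100.

100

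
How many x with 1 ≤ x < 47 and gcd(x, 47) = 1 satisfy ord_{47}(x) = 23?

φ(47) = 47 − 1 = 46 = 2 · 23.
Since (Z/47Z)^× is cyclic of order 46, the number of elements of order d is φ(d) when d | 46 and 0 otherwise.
23 | 46, and φ(23) = 23 − 1 = 22.

22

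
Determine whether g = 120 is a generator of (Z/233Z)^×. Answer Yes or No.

No

φ(233) = 233 − 1 = 232 = 2^3 · 29.
Test 120^(232/q) mod 233 for each prime factor q of 232:
120^116 ≡ 1 (mod 233)  [q = 2: ≡ 1 ✗]
120^8 ≡ 128 (mod 233)  [q = 29: ≢ 1 ✓]
120^116 ≡ 1 shows ord(120) | 116, strictly less than φ(233); not a primitive root.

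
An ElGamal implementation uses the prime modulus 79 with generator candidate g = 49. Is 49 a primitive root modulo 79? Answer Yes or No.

φ(79) = 79 − 1 = 78 = 2 · 3 · 13.
An element g generates (Z/79Z)^× iff g^(78/q) ≢ 1 (mod 79) for each prime q ∈ {2, 3, 13}.
49^39 ≡ 1 (mod 79)  [q = 2: ≡ 1 ✗]
49^26 ≡ 23 (mod 79)  [q = 3: ≢ 1 ✓]
49^6 ≡ 8 (mod 79)  [q = 13: ≢ 1 ✓]
Since 49^39 ≡ 1, the order of 49 divides 39 < 78, so 49 is not a primitive root.

No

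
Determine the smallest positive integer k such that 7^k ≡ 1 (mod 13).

ord(7) | φ(13) = 13 − 1 = 12 = 2^2 · 3.
Divisors of 12: 1, 2, 3, 4, 6, 12.
Test each divisor d:
7^1 ≡ 7 (mod 13)
7^2 ≡ 10 (mod 13)
7^3 ≡ 5 (mod 13)
7^4 ≡ 9 (mod 13)
7^6 ≡ 12 (mod 13)
7^12 ≡ 1 (mod 13) ✓
So ord_13(7) = 12.

12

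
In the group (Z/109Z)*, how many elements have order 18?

6

φ(109) = 109 − 1 = 108 = 2^2 · 3^3.
Since (Z/109Z)^× is cyclic of order 108, the number of elements of order d is φ(d) when d | 108 and 0 otherwise.
18 = 2 · 3^2 divides 108, and φ(18) = 6.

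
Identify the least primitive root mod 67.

φ(67) = 67 − 1 = 66 = 2 · 3 · 11.
g is a primitive root iff g^(66/q) ≢ 1 (mod 67) for each prime q ∈ {2, 3, 11}.
g = 2: 2^33 ≡ 66; 2^22 ≡ 37; 2^6 ≡ 64 — none is 1, so 2 is a primitive root.
So 2 is the smallest generator of (Z/67Z)^×.

2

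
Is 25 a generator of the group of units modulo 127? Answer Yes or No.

φ(127) = 127 − 1 = 126 = 2 · 3^2 · 7.
25 is a primitive root mod 127 iff 25^(φ(127)/q) ≢ 1 for every prime q | φ(127), i.e. q ∈ {2, 3, 7}.
25^63 ≡ 1 (mod 127)  [q = 2: ≡ 1 ✗]
25^42 ≡ 1 (mod 127)  [q = 3: ≡ 1 ✗]
25^18 ≡ 32 (mod 127)  [q = 7: ≢ 1 ✓]
Since 25^63 ≡ 1, the order of 25 divides 63 < 126, so 25 is not a primitive root.

No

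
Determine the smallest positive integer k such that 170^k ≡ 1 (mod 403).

ord(170) | φ(403) = φ(13·31) = (13−1)·(31−1) = 12·30 = 360 = 2^3 · 3^2 · 5.
Divisors of 360: 1, 2, 3, 4, 5, 6, 8, 9, 10, 12, 15, 18, 20, 24, 30, 36, 40, 45, 60, 72, 90, 120, 180, 360.
Evaluate successive powers at the divisors of 360:
170^1 ≡ 170 (mod 403)
170^2 ≡ 287 (mod 403)
170^3 ≡ 27 (mod 403)
170^4 ≡ 157 (mod 403)
170^5 ≡ 92 (mod 403)
170^6 ≡ 326 (mod 403)
170^8 ≡ 66 (mod 403)
170^9 ≡ 339 (mod 403)
170^10 ≡ 1 (mod 403) ✓
Therefore the multiplicative order of 170 modulo 403 is 10.

10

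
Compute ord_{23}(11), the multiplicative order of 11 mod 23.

Since 11 ∈ (Z/23Z)^×, its order divides φ(23) = 23 − 1 = 22 = 2 · 11.
Divisors of 22: 1, 2, 11, 22.
Check 11^d mod 23 for each divisor in increasing order:
11^1 ≡ 11
11^2 ≡ 6
11^11 ≡ 22
11^22 ≡ 1
Hence ord(11) = 22.

22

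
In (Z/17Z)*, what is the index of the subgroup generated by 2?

By Lagrange's theorem, ord_17(2) divides φ(17) = 17 − 1 = 16 = 2^4.
Divisors of 16: 1, 2, 4, 8, 16.
Test each divisor d:
2^1 ≡ 2 (mod 17)
2^2 ≡ 4 (mod 17)
2^4 ≡ 16 (mod 17)
2^8 ≡ 1 (mod 17) ✓
Thus |⟨2⟩| = ord(2) = 8.
Index = |(Z/17Z)^×| / |⟨2⟩| = 16 / 8 = 2.

2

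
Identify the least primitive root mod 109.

6

φ(109) = 109 − 1 = 108 = 2^2 · 3^3.
g is a primitive root iff g^(108/q) ≢ 1 (mod 109) for each prime q ∈ {2, 3}.
g = 2: 2^54 ≡ 108; 2^36 ≡ 1 — hits 1, so not a primitive root.
g = 3: 3^54 ≡ 1 — hits 1, so not a primitive root.
g = 4: 4^54 ≡ 1 — hits 1, so not a primitive root.
g = 5: 5^54 ≡ 1 — hits 1, so not a primitive root.
g = 6: 6^54 ≡ 108; 6^36 ≡ 63 — none is 1, so 6 is a primitive root.
The smallest primitive root modulo 109 is 6.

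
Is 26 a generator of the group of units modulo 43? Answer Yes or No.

Yes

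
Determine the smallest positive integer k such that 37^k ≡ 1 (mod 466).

29

Since 37 ∈ (Z/466Z)^×, its order divides φ(466) = φ(2)·φ(233) = 1·232 = 232 = 2^3 · 29.
Divisors of 232: 1, 2, 4, 8, 29, 58, 116, 232.
Test each divisor d:
37^1 ≡ 37 (mod 466)
37^2 ≡ 437 (mod 466)
37^4 ≡ 375 (mod 466)
37^8 ≡ 359 (mod 466)
37^29 ≡ 1 (mod 466) ✓
Therefore the multiplicative order of 37 modulo 466 is 29.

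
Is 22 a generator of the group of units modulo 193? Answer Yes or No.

φ(193) = 193 − 1 = 192 = 2^6 · 3.
It suffices to check that the order of 22 is not a proper divisor of 192: compute 22^(192/q) for q ∈ {2, 3}.
22^96 ≡ 192 (mod 193)  [q = 2: ≢ 1 ✓]
22^64 ≡ 84 (mod 193)  [q = 3: ≢ 1 ✓]
Every test exponent gives a nontrivial residue, hence 22 generates the full group.

Yes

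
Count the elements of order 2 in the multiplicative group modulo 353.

1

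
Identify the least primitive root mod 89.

3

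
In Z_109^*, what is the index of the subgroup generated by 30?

Since 30 ∈ (Z/109Z)^×, its order divides φ(109) = 109 − 1 = 108 = 2^2 · 3^3.
Divisors of 108: 1, 2, 3, 4, 6, 9, 12, 18, 27, 36, 54, 108.
Test each divisor d:
30^1 ≡ 30
30^2 ≡ 28
30^3 ≡ 77
30^4 ≡ 21
30^6 ≡ 43
30^9 ≡ 41
30^12 ≡ 105
30^18 ≡ 46
30^27 ≡ 33
30^36 ≡ 45
30^54 ≡ 108
30^108 ≡ 1
The order of 30 is 108, so the subgroup it generates has 108 elements.
The index is φ(109) / ord(30) = 108 / 108 = 1.

1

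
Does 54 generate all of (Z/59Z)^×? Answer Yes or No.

Yes

φ(59) = 59 − 1 = 58 = 2 · 29.
54 is a primitive root mod 59 iff 54^(φ(59)/q) ≢ 1 for every prime q | φ(59), i.e. q ∈ {2, 29}.
54^29 ≡ 58 (mod 59)  [q = 2: ≢ 1 ✓]
54^2 ≡ 25 (mod 59)  [q = 29: ≢ 1 ✓]
All checks pass, so 54 has order 58 and is a primitive root modulo 59.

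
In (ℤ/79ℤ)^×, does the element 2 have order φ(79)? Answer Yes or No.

No

φ(79) = 79 − 1 = 78 = 2 · 3 · 13.
2 is a primitive root mod 79 iff 2^(φ(79)/q) ≢ 1 for every prime q | φ(79), i.e. q ∈ {2, 3, 13}.
2^39 ≡ 1 (mod 79)  [q = 2: ≡ 1 ✗]
2^26 ≡ 23 (mod 79)  [q = 3: ≢ 1 ✓]
2^6 ≡ 64 (mod 79)  [q = 13: ≢ 1 ✓]
2^39 ≡ 1 shows ord(2) | 39, strictly less than φ(79); not a primitive root.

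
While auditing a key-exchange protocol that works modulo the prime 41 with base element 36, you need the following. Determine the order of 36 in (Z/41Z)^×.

20

ord(36) | φ(41) = 41 − 1 = 40 = 2^3 · 5.
Divisors of 40: 1, 2, 4, 5, 8, 10, 20, 40.
Evaluate successive powers at the divisors of 40:
36^1 ≡ 36 (mod 41)
36^2 ≡ 25 (mod 41)
36^4 ≡ 10 (mod 41)
36^5 ≡ 32 (mod 41)
36^8 ≡ 18 (mod 41)
36^10 ≡ 40 (mod 41)
36^20 ≡ 1 (mod 41) ✓
Hence ord(36) = 20.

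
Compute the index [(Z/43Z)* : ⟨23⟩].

Since 23 ∈ (Z/43Z)^×, its order divides φ(43) = 43 − 1 = 42 = 2 · 3 · 7.
Divisors of 42: 1, 2, 3, 6, 7, 14, 21, 42.
Check 23^d mod 43 for each divisor in increasing order:
23^1 ≡ 23
23^2 ≡ 13
23^3 ≡ 41
23^6 ≡ 4
23^7 ≡ 6
23^14 ≡ 36
23^21 ≡ 1
The order of 23 is 21, so the subgroup it generates has 21 elements.
Index = |(Z/43Z)^×| / |⟨23⟩| = 42 / 21 = 2.

2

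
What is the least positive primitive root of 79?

3

φ(79) = 79 − 1 = 78 = 2 · 3 · 13.
Test candidates g = 2, 3, … against the prime factors q ∈ {2, 3, 13} of φ(79): g is a generator iff g^(78/q) ≢ 1 for every such q.
g = 2: 2^39 ≡ 1 — hits 1, so not a primitive root.
g = 3: 3^39 ≡ 78; 3^26 ≡ 23; 3^6 ≡ 18 — none is 1, so 3 is a primitive root.
Hence the least primitive root of 79 is 3.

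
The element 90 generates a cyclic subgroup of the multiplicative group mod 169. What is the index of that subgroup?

Since 90 ∈ (Z/169Z)^×, its order divides φ(169) = φ(13^2) = 13·(13−1) = 156 = 2^2 · 3 · 13.
Divisors of 156: 1, 2, 3, 4, 6, 12, 13, 26, 39, 52, 78, 156.
Test each divisor d:
90^1 ≡ 90 (mod 169)
90^2 ≡ 157 (mod 169)
90^3 ≡ 103 (mod 169)
90^4 ≡ 144 (mod 169)
90^6 ≡ 131 (mod 169)
90^12 ≡ 92 (mod 169)
90^13 ≡ 168 (mod 169)
90^26 ≡ 1 (mod 169) ✓
The order of 90 is 26, so the subgroup it generates has 26 elements.
Index = |(Z/169Z)^×| / |⟨90⟩| = 156 / 26 = 6.

6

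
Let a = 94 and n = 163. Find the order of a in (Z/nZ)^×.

162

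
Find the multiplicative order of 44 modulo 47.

The order of 44 must divide φ(47) = 47 − 1 = 46 = 2 · 23.
Divisors of 46: 1, 2, 23, 46.
Evaluate successive powers at the divisors of 46:
44^1 ≡ 44 (mod 47)
44^2 ≡ 9 (mod 47)
44^23 ≡ 46 (mod 47)
44^46 ≡ 1 (mod 47) ✓
The smallest such exponent is 46, so the order of 44 is 46.

46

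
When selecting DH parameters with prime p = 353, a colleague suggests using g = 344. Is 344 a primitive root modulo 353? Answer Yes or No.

No

φ(353) = 353 − 1 = 352 = 2^5 · 11.
344 is a primitive root mod 353 iff 344^(φ(353)/q) ≢ 1 for every prime q | φ(353), i.e. q ∈ {2, 11}.
344^176 ≡ 1 (mod 353)  [q = 2: ≡ 1 ✗]
344^32 ≡ 185 (mod 353)  [q = 11: ≢ 1 ✓]
344^176 ≡ 1 shows ord(344) | 176, strictly less than φ(353); not a primitive root.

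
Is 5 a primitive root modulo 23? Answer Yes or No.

Yes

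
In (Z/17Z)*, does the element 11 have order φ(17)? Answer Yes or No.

Yes

φ(17) = 17 − 1 = 16 = 2^4.
Test 11^(16/q) mod 17 for each prime factor q of 16:
11^8 ≡ 16 (mod 17)  [q = 2: ≢ 1 ✓]
All checks pass, so 11 has order 16 and is a primitive root modulo 17.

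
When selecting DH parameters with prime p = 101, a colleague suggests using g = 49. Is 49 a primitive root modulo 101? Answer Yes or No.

No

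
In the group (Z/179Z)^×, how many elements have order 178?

φ(179) = 179 − 1 = 178 = 2 · 89.
In a cyclic group of order 178, there are φ(d) elements of order d for each divisor d of 178, and zero for non-divisors.
178 = 2 · 89 divides 178, and φ(178) = 88.

88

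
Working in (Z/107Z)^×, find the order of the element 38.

By Lagrange's theorem, ord_107(38) divides φ(107) = 107 − 1 = 106 = 2 · 53.
Divisors of 106: 1, 2, 53, 106.
Test each divisor d:
38^1 ≡ 38
38^2 ≡ 53
38^53 ≡ 106
38^106 ≡ 1
So ord_107(38) = 106.

106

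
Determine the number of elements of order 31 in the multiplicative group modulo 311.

φ(311) = 311 − 1 = 310 = 2 · 5 · 31.
Since (Z/311Z)^× is cyclic of order 310, the number of elements of order d is φ(d) when d | 310 and 0 otherwise.
31 | 310, and φ(31) = 31 − 1 = 30.

30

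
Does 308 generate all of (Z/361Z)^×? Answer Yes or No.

φ(361) = φ(19^2) = 19·(19−1) = 342 = 2 · 3^2 · 19.
An element g generates (Z/361Z)^× iff g^(342/q) ≢ 1 (mod 361) for each prime q ∈ {2, 3, 19}.
308^171 ≡ 1 (mod 361)  [q = 2: ≡ 1 ✗]
308^114 ≡ 68 (mod 361)  [q = 3: ≢ 1 ✓]
308^18 ≡ 39 (mod 361)  [q = 19: ≢ 1 ✓]
Since 308^171 ≡ 1, the order of 308 divides 171 < 342, so 308 is not a primitive root.

No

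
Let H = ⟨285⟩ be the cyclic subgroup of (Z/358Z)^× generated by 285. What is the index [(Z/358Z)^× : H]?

2

The order of 285 must divide φ(358) = φ(2)·φ(179) = 1·178 = 178 = 2 · 89.
Divisors of 178: 1, 2, 89, 178.
Test each divisor d:
285^1 ≡ 285
285^2 ≡ 317
285^89 ≡ 1
So ord_358(285) = 89, hence |⟨285⟩| = 89.
The index is φ(358) / ord(285) = 178 / 89 = 2.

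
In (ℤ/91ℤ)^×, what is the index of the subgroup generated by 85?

6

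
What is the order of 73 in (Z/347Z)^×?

173

ord(73) | φ(347) = 347 − 1 = 346 = 2 · 173.
Divisors of 346: 1, 2, 173, 346.
Test each divisor d:
73^1 ≡ 73 (mod 347)
73^2 ≡ 124 (mod 347)
73^173 ≡ 1 (mod 347) ✓
Hence ord(73) = 173.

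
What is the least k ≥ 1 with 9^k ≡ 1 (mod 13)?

ord(9) | φ(13) = 13 − 1 = 12 = 2^2 · 3.
Divisors of 12: 1, 2, 3, 4, 6, 12.
Evaluate successive powers at the divisors of 12:
9^1 ≡ 9 (mod 13)
9^2 ≡ 3 (mod 13)
9^3 ≡ 1 (mod 13) ✓
So ord_13(9) = 3.

3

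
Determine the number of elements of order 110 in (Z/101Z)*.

φ(101) = 101 − 1 = 100 = 2^2 · 5^2.
In a cyclic group of order 100, there are φ(d) elements of order d for each divisor d of 100, and zero for non-divisors.
Since 110 ∤ 100, the count is 0.

0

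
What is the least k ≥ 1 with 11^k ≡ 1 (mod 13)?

The order of 11 must divide φ(13) = 13 − 1 = 12 = 2^2 · 3.
Divisors of 12: 1, 2, 3, 4, 6, 12.
Test each divisor d:
11^1 ≡ 11 (mod 13)
11^2 ≡ 4 (mod 13)
11^3 ≡ 5 (mod 13)
11^4 ≡ 3 (mod 13)
11^6 ≡ 12 (mod 13)
11^12 ≡ 1 (mod 13) ✓
The smallest such exponent is 12, so the order of 11 is 12.

12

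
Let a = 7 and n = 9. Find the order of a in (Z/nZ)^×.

3

ord(7) | φ(9) = φ(3^2) = 3·(3−1) = 6 = 2 · 3.
Divisors of 6: 1, 2, 3, 6.
Compute 7^d (mod 9) for the divisors d until we hit 1:
7^1 ≡ 7
7^2 ≡ 4
7^3 ≡ 1
The smallest such exponent is 3, so the order of 7 is 3.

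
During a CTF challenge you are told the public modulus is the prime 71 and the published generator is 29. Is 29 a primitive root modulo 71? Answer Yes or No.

φ(71) = 71 − 1 = 70 = 2 · 5 · 7.
29 is a primitive root mod 71 iff 29^(φ(71)/q) ≢ 1 for every prime q | φ(71), i.e. q ∈ {2, 5, 7}.
29^35 ≡ 1 (mod 71)  [q = 2: ≡ 1 ✗]
29^14 ≡ 57 (mod 71)  [q = 5: ≢ 1 ✓]
29^10 ≡ 48 (mod 71)  [q = 7: ≢ 1 ✓]
Since 29^35 ≡ 1, the order of 29 divides 35 < 70, so 29 is not a primitive root.

No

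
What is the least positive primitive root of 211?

φ(211) = 211 − 1 = 210 = 2 · 3 · 5 · 7.
g is a primitive root iff g^(210/q) ≢ 1 (mod 211) for each prime q ∈ {2, 3, 5, 7}.
g = 2: 2^105 ≡ 210; 2^70 ≡ 196; 2^42 ≡ 107; 2^30 ≡ 171 — none is 1, so 2 is a primitive root.
So 2 is the smallest generator of (Z/211Z)^×.

2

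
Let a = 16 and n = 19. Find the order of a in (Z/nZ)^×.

9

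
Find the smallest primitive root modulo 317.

φ(317) = 317 − 1 = 316 = 2^2 · 79.
g is a primitive root iff g^(316/q) ≢ 1 (mod 317) for each prime q ∈ {2, 79}.
g = 2: 2^158 ≡ 316; 2^4 ≡ 16 — none is 1, so 2 is a primitive root.
The smallest primitive root modulo 317 is 2.

2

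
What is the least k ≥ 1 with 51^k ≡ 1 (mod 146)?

8

By Lagrange's theorem, ord_146(51) divides φ(146) = φ(2)·φ(73) = 1·72 = 72 = 2^3 · 3^2.
Divisors of 72: 1, 2, 3, 4, 6, 8, 9, 12, 18, 24, 36, 72.
Test each divisor d:
51^1 ≡ 51 (mod 146)
51^2 ≡ 119 (mod 146)
51^3 ≡ 83 (mod 146)
51^4 ≡ 145 (mod 146)
51^6 ≡ 27 (mod 146)
51^8 ≡ 1 (mod 146) ✓
Hence ord(51) = 8.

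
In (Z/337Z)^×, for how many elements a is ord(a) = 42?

12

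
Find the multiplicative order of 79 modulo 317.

79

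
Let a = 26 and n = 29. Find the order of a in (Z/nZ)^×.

28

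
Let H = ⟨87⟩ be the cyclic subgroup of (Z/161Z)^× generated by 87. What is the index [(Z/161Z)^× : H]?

2

ord(87) | φ(161) = φ(7·23) = (7−1)·(23−1) = 6·22 = 132 = 2^2 · 3 · 11.
Divisors of 132: 1, 2, 3, 4, 6, 11, 12, 22, 33, 44, 66, 132.
Check 87^d mod 161 for each divisor in increasing order:
87^1 ≡ 87 (mod 161)
87^2 ≡ 2 (mod 161)
87^3 ≡ 13 (mod 161)
87^4 ≡ 4 (mod 161)
87^6 ≡ 8 (mod 161)
87^11 ≡ 47 (mod 161)
87^12 ≡ 64 (mod 161)
87^22 ≡ 116 (mod 161)
87^33 ≡ 139 (mod 161)
87^44 ≡ 93 (mod 161)
87^66 ≡ 1 (mod 161) ✓
So ord_161(87) = 66, hence |⟨87⟩| = 66.
The index is φ(161) / ord(87) = 132 / 66 = 2.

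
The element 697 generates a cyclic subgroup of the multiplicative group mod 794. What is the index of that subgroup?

2

Since 697 ∈ (Z/794Z)^×, its order divides φ(794) = φ(2)·φ(397) = 1·396 = 396 = 2^2 · 3^2 · 11.
Divisors of 396: 1, 2, 3, 4, 6, 9, 11, 12, 18, 22, 33, 36, 44, 66, 99, 132, 198, 396.
Evaluate successive powers at the divisors of 396:
697^1 ≡ 697 (mod 794)
697^2 ≡ 675 (mod 794)
697^3 ≡ 427 (mod 794)
697^4 ≡ 663 (mod 794)
697^6 ≡ 503 (mod 794)
697^9 ≡ 401 (mod 794)
697^11 ≡ 715 (mod 794)
697^12 ≡ 517 (mod 794)
697^18 ≡ 413 (mod 794)
697^22 ≡ 683 (mod 794)
697^33 ≡ 35 (mod 794)
697^36 ≡ 653 (mod 794)
697^44 ≡ 411 (mod 794)
697^66 ≡ 431 (mod 794)
697^99 ≡ 793 (mod 794)
697^132 ≡ 759 (mod 794)
697^198 ≡ 1 (mod 794) ✓
The order of 697 is 198, so the subgroup it generates has 198 elements.
The index is φ(794) / ord(697) = 396 / 198 = 2.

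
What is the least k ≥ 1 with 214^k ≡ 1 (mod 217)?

15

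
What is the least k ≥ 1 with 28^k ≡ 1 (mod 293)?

292

Since 28 ∈ (Z/293Z)^×, its order divides φ(293) = 293 − 1 = 292 = 2^2 · 73.
Divisors of 292: 1, 2, 4, 73, 146, 292.
Compute 28^d (mod 293) for the divisors d until we hit 1:
28^1 ≡ 28
28^2 ≡ 198
28^4 ≡ 235
28^73 ≡ 155
28^146 ≡ 292
28^292 ≡ 1
So ord_293(28) = 292.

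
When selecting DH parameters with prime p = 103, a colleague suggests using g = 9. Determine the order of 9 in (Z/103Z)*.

17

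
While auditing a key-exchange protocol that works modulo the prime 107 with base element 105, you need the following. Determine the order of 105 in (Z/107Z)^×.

53

By Lagrange's theorem, ord_107(105) divides φ(107) = 107 − 1 = 106 = 2 · 53.
Divisors of 106: 1, 2, 53, 106.
Evaluate successive powers at the divisors of 106:
105^1 ≡ 105
105^2 ≡ 4
105^53 ≡ 1
The smallest such exponent is 53, so the order of 105 is 53.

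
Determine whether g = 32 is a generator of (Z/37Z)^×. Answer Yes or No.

Yes

φ(37) = 37 − 1 = 36 = 2^2 · 3^2.
It suffices to check that the order of 32 is not a proper divisor of 36: compute 32^(36/q) for q ∈ {2, 3}.
32^18 ≡ 36 (mod 37)  [q = 2: ≢ 1 ✓]
32^12 ≡ 10 (mod 37)  [q = 3: ≢ 1 ✓]
None equal 1, so ord_37(32) = 36: 32 is a primitive root.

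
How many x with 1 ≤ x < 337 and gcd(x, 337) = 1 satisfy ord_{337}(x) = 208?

0

φ(337) = 337 − 1 = 336 = 2^4 · 3 · 7.
(Z/337Z)^× is cyclic (|G| = 336); a cyclic group of order m has exactly φ(d) elements of each order d | m, and none otherwise.
Here 336 is not a multiple of 208, so there are no elements of order 208.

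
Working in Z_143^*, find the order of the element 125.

20

Since 125 ∈ (Z/143Z)^×, its order divides φ(143) = φ(11·13) = (11−1)·(13−1) = 10·12 = 120 = 2^3 · 3 · 5.
Divisors of 120: 1, 2, 3, 4, 5, 6, 8, 10, 12, 15, 20, 24, 30, 40, 60, 120.
Compute 125^d (mod 143) for the divisors d until we hit 1:
125^1 ≡ 125 (mod 143)
125^2 ≡ 38 (mod 143)
125^3 ≡ 31 (mod 143)
125^4 ≡ 14 (mod 143)
125^5 ≡ 34 (mod 143)
125^6 ≡ 103 (mod 143)
125^8 ≡ 53 (mod 143)
125^10 ≡ 12 (mod 143)
125^12 ≡ 27 (mod 143)
125^15 ≡ 122 (mod 143)
125^20 ≡ 1 (mod 143) ✓
So ord_143(125) = 20.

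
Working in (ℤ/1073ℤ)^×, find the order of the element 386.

126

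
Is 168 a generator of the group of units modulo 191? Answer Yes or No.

Yes

φ(191) = 191 − 1 = 190 = 2 · 5 · 19.
It suffices to check that the order of 168 is not a proper divisor of 190: compute 168^(190/q) for q ∈ {2, 5, 19}.
168^95 ≡ 190 (mod 191)  [q = 2: ≢ 1 ✓]
168^38 ≡ 49 (mod 191)  [q = 5: ≢ 1 ✓]
168^10 ≡ 52 (mod 191)  [q = 19: ≢ 1 ✓]
Every test exponent gives a nontrivial residue, hence 168 generates the full group.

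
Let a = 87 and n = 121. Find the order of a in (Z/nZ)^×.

22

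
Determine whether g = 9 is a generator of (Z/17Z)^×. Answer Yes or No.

No

φ(17) = 17 − 1 = 16 = 2^4.
Test 9^(16/q) mod 17 for each prime factor q of 16:
9^8 ≡ 1 (mod 17)  [q = 2: ≡ 1 ✗]
The check at q = 2 fails, so 9 generates a proper subgroup.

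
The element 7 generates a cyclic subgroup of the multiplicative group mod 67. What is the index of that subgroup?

1

Since 7 ∈ (Z/67Z)^×, its order divides φ(67) = 67 − 1 = 66 = 2 · 3 · 11.
Divisors of 66: 1, 2, 3, 6, 11, 22, 33, 66.
Compute 7^d (mod 67) for the divisors d until we hit 1:
7^1 ≡ 7 (mod 67)
7^2 ≡ 49 (mod 67)
7^3 ≡ 8 (mod 67)
7^6 ≡ 64 (mod 67)
7^11 ≡ 30 (mod 67)
7^22 ≡ 29 (mod 67)
7^33 ≡ 66 (mod 67)
7^66 ≡ 1 (mod 67) ✓
The order of 7 is 66, so the subgroup it generates has 66 elements.
Index = |(Z/67Z)^×| / |⟨7⟩| = 66 / 66 = 1.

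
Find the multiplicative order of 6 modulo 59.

58

By Lagrange's theorem, ord_59(6) divides φ(59) = 59 − 1 = 58 = 2 · 29.
Divisors of 58: 1, 2, 29, 58.
Compute 6^d (mod 59) for the divisors d until we hit 1:
6^1 ≡ 6 (mod 59)
6^2 ≡ 36 (mod 59)
6^29 ≡ 58 (mod 59)
6^58 ≡ 1 (mod 59) ✓
Therefore the multiplicative order of 6 modulo 59 is 58.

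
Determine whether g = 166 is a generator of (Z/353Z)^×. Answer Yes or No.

φ(353) = 353 − 1 = 352 = 2^5 · 11.
An element g generates (Z/353Z)^× iff g^(352/q) ≢ 1 (mod 353) for each prime q ∈ {2, 11}.
166^176 ≡ 1 (mod 353)  [q = 2: ≡ 1 ✗]
166^32 ≡ 185 (mod 353)  [q = 11: ≢ 1 ✓]
166^176 ≡ 1 shows ord(166) | 176, strictly less than φ(353); not a primitive root.

No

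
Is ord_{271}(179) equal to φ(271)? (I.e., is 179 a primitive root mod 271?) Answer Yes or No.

No

φ(271) = 271 − 1 = 270 = 2 · 3^3 · 5.
179 is a primitive root mod 271 iff 179^(φ(271)/q) ≢ 1 for every prime q | φ(271), i.e. q ∈ {2, 3, 5}.
179^135 ≡ 1 (mod 271)  [q = 2: ≡ 1 ✗]
179^90 ≡ 28 (mod 271)  [q = 3: ≢ 1 ✓]
179^54 ≡ 187 (mod 271)  [q = 5: ≢ 1 ✓]
The check at q = 2 fails, so 179 generates a proper subgroup.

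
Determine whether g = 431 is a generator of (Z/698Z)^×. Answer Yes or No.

Yes

φ(698) = φ(2)·φ(349) = 1·348 = 348 = 2^2 · 3 · 29.
An element g generates (Z/698Z)^× iff g^(348/q) ≢ 1 (mod 698) for each prime q ∈ {2, 3, 29}.
431^174 ≡ 697 (mod 698)  [q = 2: ≢ 1 ✓]
431^116 ≡ 575 (mod 698)  [q = 3: ≢ 1 ✓]
431^12 ≡ 415 (mod 698)  [q = 29: ≢ 1 ✓]
None equal 1, so ord_698(431) = 348: 431 is a primitive root.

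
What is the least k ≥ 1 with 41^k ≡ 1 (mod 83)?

Since 41 ∈ (Z/83Z)^×, its order divides φ(83) = 83 − 1 = 82 = 2 · 41.
Divisors of 82: 1, 2, 41, 82.
Compute 41^d (mod 83) for the divisors d until we hit 1:
41^1 ≡ 41
41^2 ≡ 21
41^41 ≡ 1
So ord_83(41) = 41.

41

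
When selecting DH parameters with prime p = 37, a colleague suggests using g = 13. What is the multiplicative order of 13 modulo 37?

36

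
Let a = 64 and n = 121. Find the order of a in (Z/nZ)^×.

55

By Lagrange's theorem, ord_121(64) divides φ(121) = φ(11^2) = 11·(11−1) = 110 = 2 · 5 · 11.
Divisors of 110: 1, 2, 5, 10, 11, 22, 55, 110.
Evaluate successive powers at the divisors of 110:
64^1 ≡ 64 (mod 121)
64^2 ≡ 103 (mod 121)
64^5 ≡ 45 (mod 121)
64^10 ≡ 89 (mod 121)
64^11 ≡ 9 (mod 121)
64^22 ≡ 81 (mod 121)
64^55 ≡ 1 (mod 121) ✓
Hence ord(64) = 55.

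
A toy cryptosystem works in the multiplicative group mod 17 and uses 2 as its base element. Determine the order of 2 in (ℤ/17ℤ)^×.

The order of 2 must divide φ(17) = 17 − 1 = 16 = 2^4.
Divisors of 16: 1, 2, 4, 8, 16.
Compute 2^d (mod 17) for the divisors d until we hit 1:
2^1 ≡ 2
2^2 ≡ 4
2^4 ≡ 16
2^8 ≡ 1
Therefore the multiplicative order of 2 modulo 17 is 8.

8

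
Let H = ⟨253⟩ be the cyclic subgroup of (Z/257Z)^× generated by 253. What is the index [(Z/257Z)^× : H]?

By Lagrange's theorem, ord_257(253) divides φ(257) = 257 − 1 = 256 = 2^8.
Divisors of 256: 1, 2, 4, 8, 16, 32, 64, 128, 256.
Check 253^d mod 257 for each divisor in increasing order:
253^1 ≡ 253 (mod 257)
253^2 ≡ 16 (mod 257)
253^4 ≡ 256 (mod 257)
253^8 ≡ 1 (mod 257) ✓
The order of 253 is 8, so the subgroup it generates has 8 elements.
The index is φ(257) / ord(253) = 256 / 8 = 32.

32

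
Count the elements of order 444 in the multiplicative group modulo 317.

0

φ(317) = 317 − 1 = 316 = 2^2 · 79.
In a cyclic group of order 316, there are φ(d) elements of order d for each divisor d of 316, and zero for non-divisors.
Here 316 is not a multiple of 444, so there are no elements of order 444.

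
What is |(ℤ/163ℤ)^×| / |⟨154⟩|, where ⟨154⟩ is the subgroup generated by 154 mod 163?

1

Since 154 ∈ (Z/163Z)^×, its order divides φ(163) = 163 − 1 = 162 = 2 · 3^4.
Divisors of 162: 1, 2, 3, 6, 9, 18, 27, 54, 81, 162.
Compute 154^d (mod 163) for the divisors d until we hit 1:
154^1 ≡ 154 (mod 163)
154^2 ≡ 81 (mod 163)
154^3 ≡ 86 (mod 163)
154^6 ≡ 61 (mod 163)
154^9 ≡ 30 (mod 163)
154^18 ≡ 85 (mod 163)
154^27 ≡ 105 (mod 163)
154^54 ≡ 104 (mod 163)
154^81 ≡ 162 (mod 163)
154^162 ≡ 1 (mod 163) ✓
The order of 154 is 162, so the subgroup it generates has 162 elements.
Index = |(Z/163Z)^×| / |⟨154⟩| = 162 / 162 = 1.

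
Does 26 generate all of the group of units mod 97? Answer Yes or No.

Yes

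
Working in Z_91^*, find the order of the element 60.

12

ord(60) | φ(91) = φ(7·13) = (7−1)·(13−1) = 6·12 = 72 = 2^3 · 3^2.
Divisors of 72: 1, 2, 3, 4, 6, 8, 9, 12, 18, 24, 36, 72.
Test each divisor d:
60^1 ≡ 60 (mod 91)
60^2 ≡ 51 (mod 91)
60^3 ≡ 57 (mod 91)
60^4 ≡ 53 (mod 91)
60^6 ≡ 64 (mod 91)
60^8 ≡ 79 (mod 91)
60^9 ≡ 8 (mod 91)
60^12 ≡ 1 (mod 91) ✓
Therefore the multiplicative order of 60 modulo 91 is 12.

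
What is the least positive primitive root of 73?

5

φ(73) = 73 − 1 = 72 = 2^3 · 3^2.
g is a primitive root iff g^(72/q) ≢ 1 (mod 73) for each prime q ∈ {2, 3}.
g = 2: 2^36 ≡ 1 — hits 1, so not a primitive root.
g = 3: 3^36 ≡ 1 — hits 1, so not a primitive root.
g = 4: 4^36 ≡ 1 — hits 1, so not a primitive root.
g = 5: 5^36 ≡ 72; 5^24 ≡ 8 — none is 1, so 5 is a primitive root.
The smallest primitive root modulo 73 is 5.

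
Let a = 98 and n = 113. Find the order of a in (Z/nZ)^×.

4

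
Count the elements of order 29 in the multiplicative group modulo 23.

φ(23) = 23 − 1 = 22 = 2 · 11.
Since (Z/23Z)^× is cyclic of order 22, the number of elements of order d is φ(d) when d | 22 and 0 otherwise.
Here 22 is not a multiple of 29, so there are no elements of order 29.

0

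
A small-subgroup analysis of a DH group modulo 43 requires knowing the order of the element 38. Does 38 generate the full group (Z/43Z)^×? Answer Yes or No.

No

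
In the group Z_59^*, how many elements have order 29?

28

φ(59) = 59 − 1 = 58 = 2 · 29.
Since (Z/59Z)^× is cyclic of order 58, the number of elements of order d is φ(d) when d | 58 and 0 otherwise.
29 | 58, and φ(29) = 29 − 1 = 28.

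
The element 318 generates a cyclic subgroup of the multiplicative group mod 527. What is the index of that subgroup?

6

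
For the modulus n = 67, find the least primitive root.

2

φ(67) = 67 − 1 = 66 = 2 · 3 · 11.
Test candidates g = 2, 3, … against the prime factors q ∈ {2, 3, 11} of φ(67): g is a generator iff g^(66/q) ≢ 1 for every such q.
g = 2: 2^33 ≡ 66; 2^22 ≡ 37; 2^6 ≡ 64 — none is 1, so 2 is a primitive root.
So 2 is the smallest generator of (Z/67Z)^×.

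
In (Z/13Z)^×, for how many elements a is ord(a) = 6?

2

φ(13) = 13 − 1 = 12 = 2^2 · 3.
(Z/13Z)^× is cyclic (|G| = 12); a cyclic group of order m has exactly φ(d) elements of each order d | m, and none otherwise.
6 = 2 · 3 divides 12, and φ(6) = 2.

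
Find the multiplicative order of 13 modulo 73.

72

ord(13) | φ(73) = 73 − 1 = 72 = 2^3 · 3^2.
Divisors of 72: 1, 2, 3, 4, 6, 8, 9, 12, 18, 24, 36, 72.
Test each divisor d:
13^1 ≡ 13 (mod 73)
13^2 ≡ 23 (mod 73)
13^3 ≡ 7 (mod 73)
13^4 ≡ 18 (mod 73)
13^6 ≡ 49 (mod 73)
13^8 ≡ 32 (mod 73)
13^9 ≡ 51 (mod 73)
13^12 ≡ 65 (mod 73)
13^18 ≡ 46 (mod 73)
13^24 ≡ 64 (mod 73)
13^36 ≡ 72 (mod 73)
13^72 ≡ 1 (mod 73) ✓
The smallest such exponent is 72, so the order of 13 is 72.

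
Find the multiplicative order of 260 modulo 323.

144

By Lagrange's theorem, ord_323(260) divides φ(323) = φ(17·19) = (17−1)·(19−1) = 16·18 = 288 = 2^5 · 3^2.
Divisors of 288: 1, 2, 3, 4, 6, 8, 9, 12, 16, 18, 24, 32, 36, 48, 72, 96, 144, 288.
Evaluate successive powers at the divisors of 288:
260^1 ≡ 260 (mod 323)
260^2 ≡ 93 (mod 323)
260^3 ≡ 278 (mod 323)
260^4 ≡ 251 (mod 323)
260^6 ≡ 87 (mod 323)
260^8 ≡ 16 (mod 323)
260^9 ≡ 284 (mod 323)
260^12 ≡ 140 (mod 323)
260^16 ≡ 256 (mod 323)
260^18 ≡ 229 (mod 323)
260^24 ≡ 220 (mod 323)
260^32 ≡ 290 (mod 323)
260^36 ≡ 115 (mod 323)
260^48 ≡ 273 (mod 323)
260^72 ≡ 305 (mod 323)
260^96 ≡ 239 (mod 323)
260^144 ≡ 1 (mod 323) ✓
The smallest such exponent is 144, so the order of 260 is 144.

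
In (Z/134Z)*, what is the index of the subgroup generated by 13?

The order of 13 must divide φ(134) = φ(2)·φ(67) = 1·66 = 66 = 2 · 3 · 11.
Divisors of 66: 1, 2, 3, 6, 11, 22, 33, 66.
Test each divisor d:
13^1 ≡ 13
13^2 ≡ 35
13^3 ≡ 53
13^6 ≡ 129
13^11 ≡ 105
13^22 ≡ 37
13^33 ≡ 133
13^66 ≡ 1
So ord_134(13) = 66, hence |⟨13⟩| = 66.
[(Z/134Z)^× : ⟨13⟩] = 66/66 = 1.

1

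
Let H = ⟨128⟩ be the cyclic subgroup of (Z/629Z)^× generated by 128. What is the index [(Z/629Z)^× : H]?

8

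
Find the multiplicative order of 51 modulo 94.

23

The order of 51 must divide φ(94) = φ(2)·φ(47) = 1·46 = 46 = 2 · 23.
Divisors of 46: 1, 2, 23, 46.
Test each divisor d:
51^1 ≡ 51
51^2 ≡ 63
51^23 ≡ 1
Therefore the multiplicative order of 51 modulo 94 is 23.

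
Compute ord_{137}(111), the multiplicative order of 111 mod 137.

136

By Lagrange's theorem, ord_137(111) divides φ(137) = 137 − 1 = 136 = 2^3 · 17.
Divisors of 136: 1, 2, 4, 8, 17, 34, 68, 136.
Test each divisor d:
111^1 ≡ 111
111^2 ≡ 128
111^4 ≡ 81
111^8 ≡ 122
111^17 ≡ 41
111^34 ≡ 37
111^68 ≡ 136
111^136 ≡ 1
So ord_137(111) = 136.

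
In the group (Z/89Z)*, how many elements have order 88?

φ(89) = 89 − 1 = 88 = 2^3 · 11.
In a cyclic group of order 88, there are φ(d) elements of order d for each divisor d of 88, and zero for non-divisors.
88 = 2^3 · 11 divides 88, and φ(88) = 40.

40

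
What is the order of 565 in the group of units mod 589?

ord(565) | φ(589) = φ(19·31) = (19−1)·(31−1) = 18·30 = 540 = 2^2 · 3^3 · 5.
Divisors of 540: 1, 2, 3, 4, 5, 6, 9, 10, 12, 15, 18, 20, 27, 30, 36, 45, 54, 60, 90, 108, 135, 180, 270, 540.
Evaluate successive powers at the divisors of 540:
565^1 ≡ 565
565^2 ≡ 576
565^3 ≡ 312
565^4 ≡ 169
565^5 ≡ 67
565^6 ≡ 159
565^9 ≡ 132
565^10 ≡ 366
565^12 ≡ 543
565^15 ≡ 373
565^18 ≡ 343
565^20 ≡ 253
565^27 ≡ 512
565^30 ≡ 125
565^36 ≡ 438
565^45 ≡ 94
565^54 ≡ 39
565^60 ≡ 311
565^90 ≡ 1
The smallest such exponent is 90, so the order of 565 is 90.

90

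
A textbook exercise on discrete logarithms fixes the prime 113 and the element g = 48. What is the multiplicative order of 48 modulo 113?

16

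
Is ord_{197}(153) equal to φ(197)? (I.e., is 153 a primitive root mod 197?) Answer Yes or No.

Yes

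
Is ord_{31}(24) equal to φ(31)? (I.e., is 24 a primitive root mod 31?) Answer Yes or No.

φ(31) = 31 − 1 = 30 = 2 · 3 · 5.
24 is a primitive root mod 31 iff 24^(φ(31)/q) ≢ 1 for every prime q | φ(31), i.e. q ∈ {2, 3, 5}.
24^15 ≡ 30 (mod 31)  [q = 2: ≢ 1 ✓]
24^10 ≡ 25 (mod 31)  [q = 3: ≢ 1 ✓]
24^6 ≡ 4 (mod 31)  [q = 5: ≢ 1 ✓]
Every test exponent gives a nontrivial residue, hence 24 generates the full group.

Yes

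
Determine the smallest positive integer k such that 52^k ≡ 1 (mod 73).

24

Since 52 ∈ (Z/73Z)^×, its order divides φ(73) = 73 − 1 = 72 = 2^3 · 3^2.
Divisors of 72: 1, 2, 3, 4, 6, 8, 9, 12, 18, 24, 36, 72.
Test each divisor d:
52^1 ≡ 52 (mod 73)
52^2 ≡ 3 (mod 73)
52^3 ≡ 10 (mod 73)
52^4 ≡ 9 (mod 73)
52^6 ≡ 27 (mod 73)
52^8 ≡ 8 (mod 73)
52^9 ≡ 51 (mod 73)
52^12 ≡ 72 (mod 73)
52^18 ≡ 46 (mod 73)
52^24 ≡ 1 (mod 73) ✓
Hence ord(52) = 24.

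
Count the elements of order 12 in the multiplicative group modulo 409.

φ(409) = 409 − 1 = 408 = 2^3 · 3 · 17.
(Z/409Z)^× is cyclic (|G| = 408); a cyclic group of order m has exactly φ(d) elements of each order d | m, and none otherwise.
12 = 2^2 · 3 divides 408, and φ(12) = 4.

4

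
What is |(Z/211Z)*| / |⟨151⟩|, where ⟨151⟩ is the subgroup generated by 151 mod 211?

ord(151) | φ(211) = 211 − 1 = 210 = 2 · 3 · 5 · 7.
Divisors of 210: 1, 2, 3, 5, 6, 7, 10, 14, 15, 21, 30, 35, 42, 70, 105, 210.
Test each divisor d:
151^1 ≡ 151 (mod 211)
151^2 ≡ 13 (mod 211)
151^3 ≡ 64 (mod 211)
151^5 ≡ 199 (mod 211)
151^6 ≡ 87 (mod 211)
151^7 ≡ 55 (mod 211)
151^10 ≡ 144 (mod 211)
151^14 ≡ 71 (mod 211)
151^15 ≡ 171 (mod 211)
151^21 ≡ 107 (mod 211)
151^30 ≡ 123 (mod 211)
151^35 ≡ 1 (mod 211) ✓
The order of 151 is 35, so the subgroup it generates has 35 elements.
The index is φ(211) / ord(151) = 210 / 35 = 6.

6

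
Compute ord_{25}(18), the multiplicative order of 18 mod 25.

4

ord(18) | φ(25) = φ(5^2) = 5·(5−1) = 20 = 2^2 · 5.
Divisors of 20: 1, 2, 4, 5, 10, 20.
Compute 18^d (mod 25) for the divisors d until we hit 1:
18^1 ≡ 18 (mod 25)
18^2 ≡ 24 (mod 25)
18^4 ≡ 1 (mod 25) ✓
So ord_25(18) = 4.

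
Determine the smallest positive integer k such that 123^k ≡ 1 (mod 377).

84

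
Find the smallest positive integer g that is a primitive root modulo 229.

φ(229) = 229 − 1 = 228 = 2^2 · 3 · 19.
g is a primitive root iff g^(228/q) ≢ 1 (mod 229) for each prime q ∈ {2, 3, 19}.
g = 2: 2^114 ≡ 228; 2^76 ≡ 1 — hits 1, so not a primitive root.
g = 3: 3^114 ≡ 1 — hits 1, so not a primitive root.
g = 4: 4^114 ≡ 1 — hits 1, so not a primitive root.
g = 5: 5^114 ≡ 1 — hits 1, so not a primitive root.
g = 6: 6^114 ≡ 228; 6^76 ≡ 134; 6^12 ≡ 165 — none is 1, so 6 is a primitive root.
The smallest primitive root modulo 229 is 6.

6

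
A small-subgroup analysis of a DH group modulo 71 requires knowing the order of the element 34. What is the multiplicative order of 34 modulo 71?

14

Since 34 ∈ (Z/71Z)^×, its order divides φ(71) = 71 − 1 = 70 = 2 · 5 · 7.
Divisors of 70: 1, 2, 5, 7, 10, 14, 35, 70.
Test each divisor d:
34^1 ≡ 34 (mod 71)
34^2 ≡ 20 (mod 71)
34^5 ≡ 39 (mod 71)
34^7 ≡ 70 (mod 71)
34^10 ≡ 30 (mod 71)
34^14 ≡ 1 (mod 71) ✓
Therefore the multiplicative order of 34 modulo 71 is 14.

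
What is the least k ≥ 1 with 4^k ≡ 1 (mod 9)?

ord(4) | φ(9) = φ(3^2) = 3·(3−1) = 6 = 2 · 3.
Divisors of 6: 1, 2, 3, 6.
Test each divisor d:
4^1 ≡ 4 (mod 9)
4^2 ≡ 7 (mod 9)
4^3 ≡ 1 (mod 9) ✓
So ord_9(4) = 3.

3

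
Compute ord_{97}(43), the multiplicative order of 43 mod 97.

24

Since 43 ∈ (Z/97Z)^×, its order divides φ(97) = 97 − 1 = 96 = 2^5 · 3.
Divisors of 96: 1, 2, 3, 4, 6, 8, 12, 16, 24, 32, 48, 96.
Evaluate successive powers at the divisors of 96:
43^1 ≡ 43 (mod 97)
43^2 ≡ 6 (mod 97)
43^3 ≡ 64 (mod 97)
43^4 ≡ 36 (mod 97)
43^6 ≡ 22 (mod 97)
43^8 ≡ 35 (mod 97)
43^12 ≡ 96 (mod 97)
43^16 ≡ 61 (mod 97)
43^24 ≡ 1 (mod 97) ✓
So ord_97(43) = 24.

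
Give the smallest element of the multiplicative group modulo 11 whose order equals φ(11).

2

φ(11) = 11 − 1 = 10 = 2 · 5.
Test candidates g = 2, 3, … against the prime factors q ∈ {2, 5} of φ(11): g is a generator iff g^(10/q) ≢ 1 for every such q.
g = 2: 2^5 ≡ 10; 2^2 ≡ 4 — none is 1, so 2 is a primitive root.
Hence the least primitive root of 11 is 2.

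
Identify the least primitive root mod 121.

φ(121) = φ(11^2) = 11·(11−1) = 110 = 2 · 5 · 11.
g is a primitive root iff g^(110/q) ≢ 1 (mod 121) for each prime q ∈ {2, 5, 11}.
g = 2: 2^55 ≡ 120; 2^22 ≡ 81; 2^10 ≡ 56 — none is 1, so 2 is a primitive root.
Hence the least primitive root of 121 is 2.

2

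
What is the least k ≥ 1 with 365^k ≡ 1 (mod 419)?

209

By Lagrange's theorem, ord_419(365) divides φ(419) = 419 − 1 = 418 = 2 · 11 · 19.
Divisors of 418: 1, 2, 11, 19, 22, 38, 209, 418.
Evaluate successive powers at the divisors of 418:
365^1 ≡ 365
365^2 ≡ 402
365^11 ≡ 306
365^19 ≡ 102
365^22 ≡ 199
365^38 ≡ 348
365^209 ≡ 1
The smallest such exponent is 209, so the order of 365 is 209.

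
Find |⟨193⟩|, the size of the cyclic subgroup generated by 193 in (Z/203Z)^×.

84

By Lagrange's theorem, ord_203(193) divides φ(203) = φ(7·29) = (7−1)·(29−1) = 6·28 = 168 = 2^3 · 3 · 7.
Divisors of 168: 1, 2, 3, 4, 6, 7, 8, 12, 14, 21, 24, 28, 42, 56, 84, 168.
Check 193^d mod 203 for each divisor in increasing order:
193^1 ≡ 193 (mod 203)
193^2 ≡ 100 (mod 203)
193^3 ≡ 15 (mod 203)
193^4 ≡ 53 (mod 203)
193^6 ≡ 22 (mod 203)
193^7 ≡ 186 (mod 203)
193^8 ≡ 170 (mod 203)
193^12 ≡ 78 (mod 203)
193^14 ≡ 86 (mod 203)
193^21 ≡ 162 (mod 203)
193^24 ≡ 197 (mod 203)
193^28 ≡ 88 (mod 203)
193^42 ≡ 57 (mod 203)
193^56 ≡ 30 (mod 203)
193^84 ≡ 1 (mod 203) ✓
Hence ord(193) = 84.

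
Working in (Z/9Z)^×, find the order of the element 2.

6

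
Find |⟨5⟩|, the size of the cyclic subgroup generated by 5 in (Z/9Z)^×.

The order of 5 must divide φ(9) = φ(3^2) = 3·(3−1) = 6 = 2 · 3.
Divisors of 6: 1, 2, 3, 6.
Check 5^d mod 9 for each divisor in increasing order:
5^1 ≡ 5 (mod 9)
5^2 ≡ 7 (mod 9)
5^3 ≡ 8 (mod 9)
5^6 ≡ 1 (mod 9) ✓
So ord_9(5) = 6.

6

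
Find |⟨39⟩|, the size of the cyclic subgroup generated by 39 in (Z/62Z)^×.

5

The order of 39 must divide φ(62) = φ(2)·φ(31) = 1·30 = 30 = 2 · 3 · 5.
Divisors of 30: 1, 2, 3, 5, 6, 10, 15, 30.
Test each divisor d:
39^1 ≡ 39
39^2 ≡ 33
39^3 ≡ 47
39^5 ≡ 1
Therefore the multiplicative order of 39 modulo 62 is 5.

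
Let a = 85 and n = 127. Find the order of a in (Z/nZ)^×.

126

By Lagrange's theorem, ord_127(85) divides φ(127) = 127 − 1 = 126 = 2 · 3^2 · 7.
Divisors of 126: 1, 2, 3, 6, 7, 9, 14, 18, 21, 42, 63, 126.
Evaluate successive powers at the divisors of 126:
85^1 ≡ 85 (mod 127)
85^2 ≡ 113 (mod 127)
85^3 ≡ 80 (mod 127)
85^6 ≡ 50 (mod 127)
85^7 ≡ 59 (mod 127)
85^9 ≡ 63 (mod 127)
85^14 ≡ 52 (mod 127)
85^18 ≡ 32 (mod 127)
85^21 ≡ 20 (mod 127)
85^42 ≡ 19 (mod 127)
85^63 ≡ 126 (mod 127)
85^126 ≡ 1 (mod 127) ✓
Hence ord(85) = 126.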